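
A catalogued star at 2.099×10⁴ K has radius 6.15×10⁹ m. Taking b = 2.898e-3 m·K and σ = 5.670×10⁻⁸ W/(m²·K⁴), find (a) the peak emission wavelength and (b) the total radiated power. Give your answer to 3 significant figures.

λ_max ≈ 138 nm; P ≈ 5.23×10³⁰ W

(a) λ_max = b/T = 2.898×10⁻³/2.099×10⁴ = 1.381×10⁻⁷ m = 138 nm.
Surface area A = 4πR² = 4π(6.15×10⁹ m)² = 4.75292×10²⁰ m².
(b) P = σAT⁴ = 5.670×10⁻⁸×4.75292×10²⁰×(2.099×10⁴)⁴ = 5.23×10³⁰ W.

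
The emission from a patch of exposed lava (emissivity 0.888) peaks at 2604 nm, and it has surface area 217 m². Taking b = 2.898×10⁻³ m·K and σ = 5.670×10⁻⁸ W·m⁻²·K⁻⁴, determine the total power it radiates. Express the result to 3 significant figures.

Wien's law: T = b/λ_max = 2.898×10⁻³/2.604×10⁻⁶ = 1112.90 K.
Area A = 217 m².
Then P = εσAT⁴ = 0.888×5.670×10⁻⁸×217×(1112.90)⁴ = 1.68×10⁷ W.

P ≈ 1.68×10⁷ W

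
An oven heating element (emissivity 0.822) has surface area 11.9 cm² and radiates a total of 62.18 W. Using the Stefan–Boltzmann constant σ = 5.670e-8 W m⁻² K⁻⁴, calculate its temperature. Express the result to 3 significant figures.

Area A = 11.9 cm² = 1.19×10⁻³ m².
P = εσAT⁴ ⇒ T = (P/(εσA))^(1/4) = (62.18/(0.822×5.670×10⁻⁸×1.19×10⁻³))^(1/4) = 1.03×10³ K.

T ≈ 1.03×10³ K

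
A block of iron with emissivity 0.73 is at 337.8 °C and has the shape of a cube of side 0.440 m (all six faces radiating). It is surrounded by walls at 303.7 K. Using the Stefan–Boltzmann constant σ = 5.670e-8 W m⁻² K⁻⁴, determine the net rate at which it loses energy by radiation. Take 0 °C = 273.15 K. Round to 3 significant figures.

Net loss ≈ 6.29×10³ W

T = 337.8 °C + 273.15 = 610.95 K.
Area A = 6s² = 6×(0.440 m)² = 1.1616 m².
Net radiated power P_net = εσA(T⁴ − T₀⁴) = 0.73×5.670×10⁻⁸×1.1616×(610.95⁴ − 303.7⁴).
T⁴ − T₀⁴ = 1.39323×10¹¹ − 8.50705×10⁹ = 1.30816×10¹¹ K⁴, so P_net = 6.29×10³ W.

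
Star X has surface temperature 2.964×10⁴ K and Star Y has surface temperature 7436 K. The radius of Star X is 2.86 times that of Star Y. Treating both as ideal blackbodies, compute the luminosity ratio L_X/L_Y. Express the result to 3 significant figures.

L ∝ R²T⁴, so L_X/L_Y = (R_X/R_Y)²(T_X/T_Y)⁴ = (2.86)² × (2.964×10⁴/7436)⁴ = 8.1796 × 252.438 = 2.06×10³.

L_X/L_Y ≈ 2.06×10³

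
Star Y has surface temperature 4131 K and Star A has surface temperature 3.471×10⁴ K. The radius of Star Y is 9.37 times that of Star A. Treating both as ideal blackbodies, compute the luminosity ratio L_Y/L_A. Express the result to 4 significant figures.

L_Y/L_A ≈ 0.01761

L ∝ R²T⁴, so L_Y/L_A = (R_Y/R_A)²(T_Y/T_A)⁴ = (9.37)² × (4131/3.471×10⁴)⁴ = 87.7969 × 2.00633×10⁻⁴ = 0.01761.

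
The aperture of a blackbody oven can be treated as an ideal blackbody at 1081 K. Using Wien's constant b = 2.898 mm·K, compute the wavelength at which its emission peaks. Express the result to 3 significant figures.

λ_max ≈ 2.68×10³ nm

Wien's displacement law: λ_max = b/T = (2.898×10⁻³ m·K)/(1081 K) = 2.681×10⁻⁶ m.
That is 2.68×10³ nm, in the infrared range.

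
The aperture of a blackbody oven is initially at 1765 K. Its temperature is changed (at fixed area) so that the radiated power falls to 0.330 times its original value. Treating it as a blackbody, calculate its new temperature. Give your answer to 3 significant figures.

T₂ ≈ 1.34×10³ K

P ∝ T⁴, so T₂/T₁ = (P₂/P₁)^(1/4) = (0.330)^(1/4) = 0.757929.
T₂ = 1765 × 0.757929 = 1.34×10³ K.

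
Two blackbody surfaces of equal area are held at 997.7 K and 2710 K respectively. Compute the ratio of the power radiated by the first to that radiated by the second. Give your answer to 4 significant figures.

With equal areas, P₁/P₂ = (T₁/T₂)⁴ = (997.7/2710)⁴ = 0.01837.

P₁/P₂ ≈ 0.01837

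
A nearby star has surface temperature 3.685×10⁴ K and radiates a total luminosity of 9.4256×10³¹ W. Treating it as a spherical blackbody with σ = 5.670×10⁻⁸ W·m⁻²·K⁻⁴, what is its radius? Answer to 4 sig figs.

R ≈ 8.470×10⁹ m

L = 4πR²σT⁴ ⇒ R = √(L/(4πσT⁴)).
σT⁴ = 1.04552×10¹¹ W/m², so R = √(9.4256×10³¹/(4π×1.04552×10¹¹)) = 8.470×10⁹ m.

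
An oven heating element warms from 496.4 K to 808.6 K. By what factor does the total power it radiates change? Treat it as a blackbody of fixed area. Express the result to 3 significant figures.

P ∝ T⁴, so P₂/P₁ = (T₂/T₁)⁴ = (808.6/496.4)⁴ = (1.62893)⁴ = 7.04.

P₂/P₁ ≈ 7.04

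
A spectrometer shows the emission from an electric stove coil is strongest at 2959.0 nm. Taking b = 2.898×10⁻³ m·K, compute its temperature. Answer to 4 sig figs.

T ≈ 979.4 K

Wien's law gives T = b/λ_max = (2.898×10⁻³ m·K)/(2.9590×10⁻⁶ m) = 979.4 K.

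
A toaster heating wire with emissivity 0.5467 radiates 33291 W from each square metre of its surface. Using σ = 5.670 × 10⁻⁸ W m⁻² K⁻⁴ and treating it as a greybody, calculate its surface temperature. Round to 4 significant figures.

T ≈ 1018 K

I = εσT⁴, so T = (I/εσ)^(1/4) = (33291/(0.5467×5.670×10⁻⁸))^(1/4) = 1018 K.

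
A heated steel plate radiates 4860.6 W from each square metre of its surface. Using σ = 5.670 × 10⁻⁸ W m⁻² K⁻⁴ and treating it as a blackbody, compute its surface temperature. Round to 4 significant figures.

T ≈ 541.1 K

I = σT⁴, so T = (I/σ)^(1/4) = (4860.6/(5.670×10⁻⁸))^(1/4) = 541.1 K.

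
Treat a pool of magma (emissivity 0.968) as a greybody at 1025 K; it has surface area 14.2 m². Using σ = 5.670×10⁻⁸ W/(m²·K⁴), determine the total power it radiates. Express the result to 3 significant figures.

Area A = 14.2 m².
P = εσAT⁴ = 0.968 × 5.670×10⁻⁸ × 14.2 × (1025)⁴ = 8.60×10⁵ W.

P ≈ 8.60×10⁵ W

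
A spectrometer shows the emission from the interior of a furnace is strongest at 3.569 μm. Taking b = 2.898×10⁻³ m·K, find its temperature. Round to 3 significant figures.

Wien's law gives T = b/λ_max = (2.898×10⁻³ m·K)/(3.569×10⁻⁶ m) = 812 K.

T ≈ 812 K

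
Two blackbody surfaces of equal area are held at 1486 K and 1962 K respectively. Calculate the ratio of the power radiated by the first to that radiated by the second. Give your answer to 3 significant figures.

With equal areas, P₁/P₂ = (T₁/T₂)⁴ = (1486/1962)⁴ = 0.329.

P₁/P₂ ≈ 0.329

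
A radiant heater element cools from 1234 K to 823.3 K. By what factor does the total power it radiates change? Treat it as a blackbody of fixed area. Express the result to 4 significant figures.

P ∝ T⁴, so P₂/P₁ = (T₂/T₁)⁴ = (823.3/1234)⁴ = (0.667180)⁴ = 0.1981.

P₂/P₁ ≈ 0.1981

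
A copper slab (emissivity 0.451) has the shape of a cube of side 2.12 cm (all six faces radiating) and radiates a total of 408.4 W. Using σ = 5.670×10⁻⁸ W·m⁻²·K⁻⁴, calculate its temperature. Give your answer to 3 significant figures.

T ≈ 1.56×10³ K

Area A = 6s² = 6×(0.0212 m)² = 2.69664×10⁻³ m².
P = εσAT⁴ ⇒ T = (P/(εσA))^(1/4) = (408.4/(0.451×5.670×10⁻⁸×2.69664×10⁻³))^(1/4) = 1.56×10³ K.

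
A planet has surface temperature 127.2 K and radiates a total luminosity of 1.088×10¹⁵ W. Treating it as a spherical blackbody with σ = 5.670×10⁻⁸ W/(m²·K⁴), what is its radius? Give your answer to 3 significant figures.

L = 4πR²σT⁴ ⇒ R = √(L/(4πσT⁴)).
σT⁴ = 14.8433 W/m², so R = √(1.088×10¹⁵/(4π×14.8433)) = 2.42×10⁶ m.

R ≈ 2.42×10⁶ m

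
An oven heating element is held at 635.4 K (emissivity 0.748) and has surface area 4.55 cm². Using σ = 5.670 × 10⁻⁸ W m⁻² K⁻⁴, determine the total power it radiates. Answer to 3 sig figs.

Area A = 4.55 cm² = 4.55×10⁻⁴ m².
P = εσAT⁴ = 0.748 × 5.670×10⁻⁸ × 4.55×10⁻⁴ × (635.4)⁴ = 3.15 W.

P ≈ 3.15 W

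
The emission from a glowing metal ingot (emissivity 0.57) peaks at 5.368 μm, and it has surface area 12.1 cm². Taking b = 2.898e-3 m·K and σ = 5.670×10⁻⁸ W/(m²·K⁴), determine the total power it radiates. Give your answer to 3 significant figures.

P ≈ 3.32 W

Wien's law: T = b/λ_max = 2.898×10⁻³/5.368×10⁻⁶ = 539.866 K.
Area A = 12.1 cm² = 1.21×10⁻³ m².
Then P = εσAT⁴ = 0.57×5.670×10⁻⁸×1.21×10⁻³×(539.866)⁴ = 3.32 W.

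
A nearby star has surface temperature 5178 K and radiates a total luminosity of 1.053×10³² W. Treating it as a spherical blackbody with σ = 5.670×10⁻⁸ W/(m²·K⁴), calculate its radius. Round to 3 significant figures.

L = 4πR²σT⁴ ⇒ R = √(L/(4πσT⁴)).
σT⁴ = 4.07597×10⁷ W/m², so R = √(1.053×10³²/(4π×4.07597×10⁷)) = 4.53×10¹¹ m.

R ≈ 4.53×10¹¹ m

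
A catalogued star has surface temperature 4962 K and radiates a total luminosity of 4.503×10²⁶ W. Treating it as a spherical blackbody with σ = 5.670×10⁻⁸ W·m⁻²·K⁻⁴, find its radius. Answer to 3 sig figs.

L = 4πR²σT⁴ ⇒ R = √(L/(4πσT⁴)).
σT⁴ = 3.43724×10⁷ W/m², so R = √(4.503×10²⁶/(4π×3.43724×10⁷)) = 1.02×10⁹ m.

R ≈ 1.02×10⁹ m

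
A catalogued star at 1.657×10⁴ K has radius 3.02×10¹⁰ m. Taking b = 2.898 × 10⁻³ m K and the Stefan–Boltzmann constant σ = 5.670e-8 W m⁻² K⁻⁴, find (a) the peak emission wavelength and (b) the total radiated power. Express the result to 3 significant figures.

λ_max ≈ 175 nm; P ≈ 4.90×10³¹ W

(a) λ_max = b/T = 2.898×10⁻³/1.657×10⁴ = 1.749×10⁻⁷ m = 175 nm.
Surface area A = 4πR² = 4π(3.02×10¹⁰ m)² = 1.14610×10²² m².
(b) P = σAT⁴ = 5.670×10⁻⁸×1.14610×10²²×(1.657×10⁴)⁴ = 4.90×10³¹ W.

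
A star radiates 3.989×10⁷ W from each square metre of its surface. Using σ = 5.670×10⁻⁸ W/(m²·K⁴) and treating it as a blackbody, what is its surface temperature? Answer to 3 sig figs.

T ≈ 5.15×10³ K

I = σT⁴, so T = (I/σ)^(1/4) = (3.989×10⁷/(5.670×10⁻⁸))^(1/4) = 5.15×10³ K.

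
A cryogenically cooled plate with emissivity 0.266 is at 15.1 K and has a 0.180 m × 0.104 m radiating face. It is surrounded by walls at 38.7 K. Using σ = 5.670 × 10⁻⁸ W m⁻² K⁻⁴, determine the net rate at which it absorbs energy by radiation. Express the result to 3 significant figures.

Net gain ≈ 6.19×10⁻⁴ W

Area A = 0.180 × 0.104 = 0.01872 m².
Net radiated power P_net = εσA(T⁴ − T₀⁴) = 0.266×5.670×10⁻⁸×0.01872×(15.1⁴ − 38.7⁴).
T⁴ − T₀⁴ = 51988.6 − 2.24308×10⁶ = -2.19109×10⁶ K⁴, so P_net = -6.19×10⁻⁴ W — negative, meaning a net gain of 6.19×10⁻⁴ W.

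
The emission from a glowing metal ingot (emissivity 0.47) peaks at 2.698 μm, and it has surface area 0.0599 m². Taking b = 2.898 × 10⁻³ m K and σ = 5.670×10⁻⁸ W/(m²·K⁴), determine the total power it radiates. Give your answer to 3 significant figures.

P ≈ 2.12×10³ W

Wien's law: T = b/λ_max = 2.898×10⁻³/2.698×10⁻⁶ = 1074.13 K.
Area A = 0.0599 m².
Then P = εσAT⁴ = 0.47×5.670×10⁻⁸×0.0599×(1074.13)⁴ = 2.12×10³ W.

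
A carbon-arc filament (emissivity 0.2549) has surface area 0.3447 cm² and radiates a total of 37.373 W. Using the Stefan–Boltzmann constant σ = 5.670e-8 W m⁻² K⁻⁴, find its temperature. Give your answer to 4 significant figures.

Area A = 0.3447 cm² = 3.447×10⁻⁵ m².
P = εσAT⁴ ⇒ T = (P/(εσA))^(1/4) = (37.373/(0.2549×5.670×10⁻⁸×3.447×10⁻⁵))^(1/4) = 2943 K.

T ≈ 2943 K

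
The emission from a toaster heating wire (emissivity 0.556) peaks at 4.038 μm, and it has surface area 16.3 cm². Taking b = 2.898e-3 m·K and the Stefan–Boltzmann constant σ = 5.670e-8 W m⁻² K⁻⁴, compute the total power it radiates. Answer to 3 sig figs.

Wien's law: T = b/λ_max = 2.898×10⁻³/4.038×10⁻⁶ = 717.682 K.
Area A = 16.3 cm² = 1.63×10⁻³ m².
Then P = εσAT⁴ = 0.556×5.670×10⁻⁸×1.63×10⁻³×(717.682)⁴ = 13.6 W.

P ≈ 13.6 W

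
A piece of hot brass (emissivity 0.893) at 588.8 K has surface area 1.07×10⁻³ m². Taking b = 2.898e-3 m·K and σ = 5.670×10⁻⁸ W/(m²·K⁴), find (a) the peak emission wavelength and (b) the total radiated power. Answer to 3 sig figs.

λ_max ≈ 4.92 μm; P ≈ 6.51 W

(a) λ_max = b/T = 2.898×10⁻³/588.8 = 4.922×10⁻⁶ m = 4.92 μm.
Area A = 1.07×10⁻³ m².
(b) P = εσAT⁴ = 0.893×5.670×10⁻⁸×1.07×10⁻³×(588.8)⁴ = 6.51 W.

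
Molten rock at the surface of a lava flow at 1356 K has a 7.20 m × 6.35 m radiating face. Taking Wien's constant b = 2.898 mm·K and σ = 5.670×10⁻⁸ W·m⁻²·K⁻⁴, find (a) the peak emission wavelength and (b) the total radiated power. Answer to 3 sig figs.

(a) λ_max = b/T = 2.898×10⁻³/1356 = 2.137×10⁻⁶ m = 2.14 μm.
Area A = 7.20 × 6.35 = 45.72 m².
(b) P = σAT⁴ = 5.670×10⁻⁸×45.72×(1356)⁴ = 8.76×10⁶ W.

λ_max ≈ 2.14 μm; P ≈ 8.76×10⁶ W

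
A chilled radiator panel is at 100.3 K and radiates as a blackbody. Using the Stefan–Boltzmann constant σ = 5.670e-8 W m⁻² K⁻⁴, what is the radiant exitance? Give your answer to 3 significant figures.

Stefan–Boltzmann: I = σT⁴ = 5.670×10⁻⁸ × (100.3)⁴ = 5.74 W/m².

I ≈ 5.74 W/m²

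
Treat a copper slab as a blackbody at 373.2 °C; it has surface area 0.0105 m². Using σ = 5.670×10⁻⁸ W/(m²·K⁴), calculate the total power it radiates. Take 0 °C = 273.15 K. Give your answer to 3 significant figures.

T = 373.2 °C + 273.15 = 646.35 K.
Area A = 0.0105 m².
P = σAT⁴ = 5.670×10⁻⁸ × 0.0105 × (646.35)⁴ = 104 W.

P ≈ 104 W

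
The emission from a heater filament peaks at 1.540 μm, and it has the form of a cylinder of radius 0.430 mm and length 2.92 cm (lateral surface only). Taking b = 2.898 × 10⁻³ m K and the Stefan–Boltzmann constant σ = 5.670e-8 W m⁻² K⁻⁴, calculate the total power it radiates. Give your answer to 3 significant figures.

P ≈ 56.1 W

Wien's law: T = b/λ_max = 2.898×10⁻³/1.540×10⁻⁶ = 1881.82 K.
Lateral area A = 2πrL = 2π×4.30×10⁻⁴×0.0292 = 7.88917×10⁻⁵ m².
Then P = σAT⁴ = 5.670×10⁻⁸×7.88917×10⁻⁵×(1881.82)⁴ = 56.1 W.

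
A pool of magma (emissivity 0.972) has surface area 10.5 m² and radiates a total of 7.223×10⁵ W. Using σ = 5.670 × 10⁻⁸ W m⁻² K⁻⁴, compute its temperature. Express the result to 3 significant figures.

Area A = 10.5 m².
P = εσAT⁴ ⇒ T = (P/(εσA))^(1/4) = (7.223×10⁵/(0.972×5.670×10⁻⁸×10.5))^(1/4) = 1.06×10³ K.

T ≈ 1.06×10³ K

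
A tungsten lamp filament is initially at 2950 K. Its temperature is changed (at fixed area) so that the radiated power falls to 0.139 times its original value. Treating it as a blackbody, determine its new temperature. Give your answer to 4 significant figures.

T₂ ≈ 1801 K

P ∝ T⁴, so T₂/T₁ = (P₂/P₁)^(1/4) = (0.139)^(1/4) = 0.610596.
T₂ = 2950 × 0.610596 = 1801 K.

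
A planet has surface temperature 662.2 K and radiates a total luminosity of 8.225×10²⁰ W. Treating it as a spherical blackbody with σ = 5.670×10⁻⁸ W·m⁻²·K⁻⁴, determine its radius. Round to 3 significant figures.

L = 4πR²σT⁴ ⇒ R = √(L/(4πσT⁴)).
σT⁴ = 10902.8 W/m², so R = √(8.225×10²⁰/(4π×10902.8)) = 7.75×10⁷ m.

R ≈ 7.75×10⁷ m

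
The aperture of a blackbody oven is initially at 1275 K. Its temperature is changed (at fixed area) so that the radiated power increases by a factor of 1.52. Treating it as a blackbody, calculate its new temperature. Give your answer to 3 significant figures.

T₂ ≈ 1.42×10³ K

P ∝ T⁴, so T₂/T₁ = (P₂/P₁)^(1/4) = (1.52)^(1/4) = 1.11035.
T₂ = 1275 × 1.11035 = 1.42×10³ K.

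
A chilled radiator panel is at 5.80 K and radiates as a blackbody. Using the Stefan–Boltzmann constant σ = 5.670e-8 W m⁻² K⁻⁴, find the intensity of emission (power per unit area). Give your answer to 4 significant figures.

I ≈ 6.416×10⁻⁵ W/m²

Stefan–Boltzmann: I = σT⁴ = 5.670×10⁻⁸ × (5.80)⁴ = 6.416×10⁻⁵ W/m².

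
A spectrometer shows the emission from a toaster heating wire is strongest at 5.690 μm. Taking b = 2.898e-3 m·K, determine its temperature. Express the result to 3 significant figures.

T ≈ 509 K

Wien's law gives T = b/λ_max = (2.898×10⁻³ m·K)/(5.690×10⁻⁶ m) = 509 K.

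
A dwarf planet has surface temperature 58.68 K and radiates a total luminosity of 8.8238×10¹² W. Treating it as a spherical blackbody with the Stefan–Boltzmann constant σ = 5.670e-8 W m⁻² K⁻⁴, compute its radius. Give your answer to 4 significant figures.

L = 4πR²σT⁴ ⇒ R = √(L/(4πσT⁴)).
σT⁴ = 0.672270 W/m², so R = √(8.8238×10¹²/(4π×0.672270)) = 1.022×10⁶ m.

R ≈ 1.022×10⁶ m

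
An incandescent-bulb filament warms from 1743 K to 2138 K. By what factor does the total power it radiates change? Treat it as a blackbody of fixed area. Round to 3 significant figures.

P₂/P₁ ≈ 2.26

P ∝ T⁴, so P₂/P₁ = (T₂/T₁)⁴ = (2138/1743)⁴ = (1.22662)⁴ = 2.26.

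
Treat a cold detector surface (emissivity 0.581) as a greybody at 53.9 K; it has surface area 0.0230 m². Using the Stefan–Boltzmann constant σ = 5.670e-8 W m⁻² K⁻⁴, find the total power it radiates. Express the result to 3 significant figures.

Area A = 0.0230 m².
P = εσAT⁴ = 0.581 × 5.670×10⁻⁸ × 0.0230 × (53.9)⁴ = 6.40×10⁻³ W.

P ≈ 6.40×10⁻³ W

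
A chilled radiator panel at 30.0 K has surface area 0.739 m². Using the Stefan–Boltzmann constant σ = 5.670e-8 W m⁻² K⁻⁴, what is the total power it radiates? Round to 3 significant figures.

Area A = 0.739 m².
P = σAT⁴ = 5.670×10⁻⁸ × 0.739 × (30.0)⁴ = 0.0339 W.

P ≈ 0.0339 W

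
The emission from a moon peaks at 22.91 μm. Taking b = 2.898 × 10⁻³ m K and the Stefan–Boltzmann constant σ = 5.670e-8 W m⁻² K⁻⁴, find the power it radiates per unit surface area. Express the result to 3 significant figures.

Wien's law: T = b/λ_max = 2.898×10⁻³/2.291×10⁻⁵ = 126.495 K.
Then I = σT⁴ = 5.670×10⁻⁸×(126.495)⁴ = 14.5 W/m².

I ≈ 14.5 W/m²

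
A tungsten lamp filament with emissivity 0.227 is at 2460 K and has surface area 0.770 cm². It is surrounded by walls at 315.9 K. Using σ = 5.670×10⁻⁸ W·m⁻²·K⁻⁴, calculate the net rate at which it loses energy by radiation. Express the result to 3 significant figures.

Area A = 0.770 cm² = 7.70×10⁻⁵ m².
Net radiated power P_net = εσA(T⁴ − T₀⁴) = 0.227×5.670×10⁻⁸×7.70×10⁻⁵×(2460⁴ − 315.9⁴).
T⁴ − T₀⁴ = 3.66219×10¹³ − 9.95860×10⁹ = 3.66119×10¹³ K⁴, so P_net = 36.3 W.

Net loss ≈ 36.3 W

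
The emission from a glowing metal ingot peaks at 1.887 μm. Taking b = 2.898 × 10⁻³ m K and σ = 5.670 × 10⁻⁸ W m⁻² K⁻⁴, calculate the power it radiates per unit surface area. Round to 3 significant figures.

I ≈ 3.15×10⁵ W/m²

Wien's law: T = b/λ_max = 2.898×10⁻³/1.887×10⁻⁶ = 1535.77 K.
Then I = σT⁴ = 5.670×10⁻⁸×(1535.77)⁴ = 3.15×10⁵ W/m².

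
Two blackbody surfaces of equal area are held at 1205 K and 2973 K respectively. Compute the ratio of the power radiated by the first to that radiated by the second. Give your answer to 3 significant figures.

P₁/P₂ ≈ 0.0270

With equal areas, P₁/P₂ = (T₁/T₂)⁴ = (1205/2973)⁴ = 0.0270.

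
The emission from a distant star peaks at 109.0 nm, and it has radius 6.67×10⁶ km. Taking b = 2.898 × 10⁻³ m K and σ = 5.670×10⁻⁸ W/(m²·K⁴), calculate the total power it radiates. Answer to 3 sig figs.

Wien's law: T = b/λ_max = 2.898×10⁻³/1.090×10⁻⁷ = 26587.2 K.
Surface area A = 4πR² = 4π(6.67×10⁹ m)² = 5.59064×10²⁰ m².
Then P = σAT⁴ = 5.670×10⁻⁸×5.59064×10²⁰×(26587.2)⁴ = 1.58×10³¹ W.

P ≈ 1.58×10³¹ W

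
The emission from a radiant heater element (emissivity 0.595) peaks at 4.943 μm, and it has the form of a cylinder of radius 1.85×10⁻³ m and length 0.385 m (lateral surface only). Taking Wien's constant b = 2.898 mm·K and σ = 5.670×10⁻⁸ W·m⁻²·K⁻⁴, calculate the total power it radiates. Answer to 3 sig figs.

P ≈ 17.8 W

Wien's law: T = b/λ_max = 2.898×10⁻³/4.943×10⁻⁶ = 586.284 K.
Lateral area A = 2πrL = 2π×1.85×10⁻³×0.385 = 4.47520×10⁻³ m².
Then P = εσAT⁴ = 0.595×5.670×10⁻⁸×4.47520×10⁻³×(586.284)⁴ = 17.8 W.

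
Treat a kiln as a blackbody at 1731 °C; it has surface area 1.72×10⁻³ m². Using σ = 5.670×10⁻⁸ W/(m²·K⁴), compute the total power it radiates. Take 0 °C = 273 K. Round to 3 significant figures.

T = 1731 °C + 273 = 2004 K.
Area A = 1.72×10⁻³ m².
P = σAT⁴ = 5.670×10⁻⁸ × 1.72×10⁻³ × (2004)⁴ = 1.57×10³ W.

P ≈ 1.57×10³ W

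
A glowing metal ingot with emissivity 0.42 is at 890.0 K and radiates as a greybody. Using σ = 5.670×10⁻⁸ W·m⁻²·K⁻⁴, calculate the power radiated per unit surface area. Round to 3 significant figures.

I ≈ 1.49×10⁴ W/m²

Stefan–Boltzmann: I = εσT⁴ = 0.42 × 5.670×10⁻⁸ × (890.0)⁴ = 1.49×10⁴ W/m².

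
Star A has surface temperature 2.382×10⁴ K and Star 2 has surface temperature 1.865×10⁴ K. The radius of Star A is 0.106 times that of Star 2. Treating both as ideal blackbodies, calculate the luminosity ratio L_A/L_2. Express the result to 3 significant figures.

L ∝ R²T⁴, so L_A/L_2 = (R_A/R_2)²(T_A/T_2)⁴ = (0.106)² × (2.382×10⁴/1.865×10⁴)⁴ = 0.011236 × 2.66104 = 0.0299.

L_A/L_2 ≈ 0.0299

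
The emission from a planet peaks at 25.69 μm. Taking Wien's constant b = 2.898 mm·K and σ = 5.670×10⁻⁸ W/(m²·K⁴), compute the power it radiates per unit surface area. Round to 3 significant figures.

Wien's law: T = b/λ_max = 2.898×10⁻³/2.569×10⁻⁵ = 112.807 K.
Then I = σT⁴ = 5.670×10⁻⁸×(112.807)⁴ = 9.18 W/m².

I ≈ 9.18 W/m²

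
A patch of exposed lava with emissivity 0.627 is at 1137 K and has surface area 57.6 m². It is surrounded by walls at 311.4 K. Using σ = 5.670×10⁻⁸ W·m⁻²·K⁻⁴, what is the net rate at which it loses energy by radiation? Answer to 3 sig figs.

Area A = 57.6 m².
Net radiated power P_net = εσA(T⁴ − T₀⁴) = 0.627×5.670×10⁻⁸×57.6×(1137⁴ − 311.4⁴).
T⁴ − T₀⁴ = 1.67125×10¹² − 9.40317×10⁹ = 1.66185×10¹² K⁴, so P_net = 3.40×10⁶ W.

Net loss ≈ 3.40×10⁶ W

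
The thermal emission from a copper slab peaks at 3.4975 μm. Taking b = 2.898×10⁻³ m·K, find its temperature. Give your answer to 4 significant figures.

T ≈ 828.6 K

Wien's law gives T = b/λ_max = (2.898×10⁻³ m·K)/(3.4975×10⁻⁶ m) = 828.6 K.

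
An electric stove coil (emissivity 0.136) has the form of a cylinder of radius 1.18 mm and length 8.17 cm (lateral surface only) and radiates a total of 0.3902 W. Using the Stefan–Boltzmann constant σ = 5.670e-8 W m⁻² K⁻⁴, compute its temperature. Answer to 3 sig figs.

T ≈ 538 K

Lateral area A = 2πrL = 2π×1.18×10⁻³×0.0817 = 6.05737×10⁻⁴ m².
P = εσAT⁴ ⇒ T = (P/(εσA))^(1/4) = (0.3902/(0.136×5.670×10⁻⁸×6.05737×10⁻⁴))^(1/4) = 538 K.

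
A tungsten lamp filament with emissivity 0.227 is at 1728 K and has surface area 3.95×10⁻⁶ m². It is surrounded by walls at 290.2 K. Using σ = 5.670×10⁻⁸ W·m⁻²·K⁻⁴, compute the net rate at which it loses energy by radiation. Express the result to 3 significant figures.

Net loss ≈ 0.453 W

Area A = 3.95×10⁻⁶ m².
Net radiated power P_net = εσA(T⁴ − T₀⁴) = 0.227×5.670×10⁻⁸×3.95×10⁻⁶×(1728⁴ − 290.2⁴).
T⁴ − T₀⁴ = 8.91610×10¹² − 7.09234×10⁹ = 8.90901×10¹² K⁴, so P_net = 0.453 W.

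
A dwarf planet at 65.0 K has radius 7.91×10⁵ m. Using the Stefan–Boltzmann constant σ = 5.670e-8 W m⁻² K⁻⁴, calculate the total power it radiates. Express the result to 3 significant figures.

P ≈ 7.96×10¹² W

Surface area A = 4πR² = 4π(7.91×10⁵ m)² = 7.86254×10¹² m².
P = σAT⁴ = 5.670×10⁻⁸ × 7.86254×10¹² × (65.0)⁴ = 7.96×10¹² W.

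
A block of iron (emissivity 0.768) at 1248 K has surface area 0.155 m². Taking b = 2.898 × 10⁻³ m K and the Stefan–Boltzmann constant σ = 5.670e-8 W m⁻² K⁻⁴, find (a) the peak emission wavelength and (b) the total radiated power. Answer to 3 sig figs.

(a) λ_max = b/T = 2.898×10⁻³/1248 = 2.322×10⁻⁶ m = 2.32 μm.
Area A = 0.155 m².
(b) P = εσAT⁴ = 0.768×5.670×10⁻⁸×0.155×(1248)⁴ = 1.64×10⁴ W.

λ_max ≈ 2.32 μm; P ≈ 1.64×10⁴ W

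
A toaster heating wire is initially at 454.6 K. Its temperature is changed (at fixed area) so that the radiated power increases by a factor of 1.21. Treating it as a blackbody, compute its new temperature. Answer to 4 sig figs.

T₂ ≈ 476.8 K

P ∝ T⁴, so T₂/T₁ = (P₂/P₁)^(1/4) = (1.21)^(1/4) = 1.04881.
T₂ = 454.6 × 1.04881 = 476.8 K.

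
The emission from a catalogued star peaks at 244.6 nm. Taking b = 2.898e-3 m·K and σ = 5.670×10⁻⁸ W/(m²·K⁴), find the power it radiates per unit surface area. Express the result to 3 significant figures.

Wien's law: T = b/λ_max = 2.898×10⁻³/2.446×10⁻⁷ = 11847.9 K.
Then I = σT⁴ = 5.670×10⁻⁸×(11847.9)⁴ = 1.12×10⁹ W/m².

I ≈ 1.12×10⁹ W/m²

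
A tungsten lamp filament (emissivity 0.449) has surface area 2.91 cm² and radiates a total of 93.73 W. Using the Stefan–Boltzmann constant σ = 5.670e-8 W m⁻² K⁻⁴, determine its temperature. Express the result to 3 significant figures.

Area A = 2.91 cm² = 2.91×10⁻⁴ m².
P = εσAT⁴ ⇒ T = (P/(εσA))^(1/4) = (93.73/(0.449×5.670×10⁻⁸×2.91×10⁻⁴))^(1/4) = 1.89×10³ K.

T ≈ 1.89×10³ K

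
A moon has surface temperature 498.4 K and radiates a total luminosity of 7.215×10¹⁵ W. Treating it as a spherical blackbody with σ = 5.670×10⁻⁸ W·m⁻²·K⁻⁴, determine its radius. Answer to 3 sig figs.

R ≈ 4.05×10⁵ m

L = 4πR²σT⁴ ⇒ R = √(L/(4πσT⁴)).
σT⁴ = 3498.61 W/m², so R = √(7.215×10¹⁵/(4π×3498.61)) = 4.05×10⁵ m.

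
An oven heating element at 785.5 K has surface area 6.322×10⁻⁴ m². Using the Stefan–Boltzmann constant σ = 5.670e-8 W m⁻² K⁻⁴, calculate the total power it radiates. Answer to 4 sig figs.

P ≈ 13.65 W

Area A = 6.322×10⁻⁴ m².
P = σAT⁴ = 5.670×10⁻⁸ × 6.322×10⁻⁴ × (785.5)⁴ = 13.65 W.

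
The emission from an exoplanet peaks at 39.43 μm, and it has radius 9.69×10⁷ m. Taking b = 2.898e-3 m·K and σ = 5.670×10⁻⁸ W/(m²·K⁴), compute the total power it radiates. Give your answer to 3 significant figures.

Wien's law: T = b/λ_max = 2.898×10⁻³/3.943×10⁻⁵ = 73.4973 K.
Surface area A = 4πR² = 4π(9.69×10⁷ m)² = 1.17993×10¹⁷ m².
Then P = σAT⁴ = 5.670×10⁻⁸×1.17993×10¹⁷×(73.4973)⁴ = 1.95×10¹⁷ W.

P ≈ 1.95×10¹⁷ W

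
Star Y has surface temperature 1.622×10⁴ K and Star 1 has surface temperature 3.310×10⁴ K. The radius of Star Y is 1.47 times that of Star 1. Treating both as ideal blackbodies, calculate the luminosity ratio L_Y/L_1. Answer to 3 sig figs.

L_Y/L_1 ≈ 0.125

L ∝ R²T⁴, so L_Y/L_1 = (R_Y/R_1)²(T_Y/T_1)⁴ = (1.47)² × (1.622×10⁴/3.310×10⁴)⁴ = 2.1609 × 0.0576622 = 0.125.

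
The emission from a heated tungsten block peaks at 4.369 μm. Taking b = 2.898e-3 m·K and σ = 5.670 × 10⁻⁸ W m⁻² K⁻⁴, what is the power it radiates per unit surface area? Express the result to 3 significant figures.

Wien's law: T = b/λ_max = 2.898×10⁻³/4.369×10⁻⁶ = 663.310 K.
Then I = σT⁴ = 5.670×10⁻⁸×(663.310)⁴ = 1.10×10⁴ W/m².

I ≈ 1.10×10⁴ W/m²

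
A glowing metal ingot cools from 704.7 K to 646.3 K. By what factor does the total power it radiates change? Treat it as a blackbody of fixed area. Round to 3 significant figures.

P₂/P₁ ≈ 0.707

P ∝ T⁴, so P₂/P₁ = (T₂/T₁)⁴ = (646.3/704.7)⁴ = (0.917128)⁴ = 0.707.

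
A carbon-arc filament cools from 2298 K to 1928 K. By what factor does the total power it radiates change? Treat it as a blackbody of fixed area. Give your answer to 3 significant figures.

P ∝ T⁴, so P₂/P₁ = (T₂/T₁)⁴ = (1928/2298)⁴ = (0.838990)⁴ = 0.495.

P₂/P₁ ≈ 0.495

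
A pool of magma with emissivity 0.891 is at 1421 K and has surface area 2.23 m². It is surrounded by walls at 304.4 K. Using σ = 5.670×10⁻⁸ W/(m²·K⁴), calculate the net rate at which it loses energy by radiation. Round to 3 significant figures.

Area A = 2.23 m².
Net radiated power P_net = εσA(T⁴ − T₀⁴) = 0.891×5.670×10⁻⁸×2.23×(1421⁴ − 304.4⁴).
T⁴ − T₀⁴ = 4.07733×10¹² − 8.58576×10⁹ = 4.06874×10¹² K⁴, so P_net = 4.58×10⁵ W.

Net loss ≈ 4.58×10⁵ W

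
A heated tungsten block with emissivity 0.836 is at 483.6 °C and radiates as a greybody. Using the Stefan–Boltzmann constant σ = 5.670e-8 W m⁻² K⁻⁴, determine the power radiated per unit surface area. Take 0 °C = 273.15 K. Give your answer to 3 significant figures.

I ≈ 1.55×10⁴ W/m²

T = 483.6 °C + 273.15 = 756.75 K.
Stefan–Boltzmann: I = εσT⁴ = 0.836 × 5.670×10⁻⁸ × (756.75)⁴ = 1.55×10⁴ W/m².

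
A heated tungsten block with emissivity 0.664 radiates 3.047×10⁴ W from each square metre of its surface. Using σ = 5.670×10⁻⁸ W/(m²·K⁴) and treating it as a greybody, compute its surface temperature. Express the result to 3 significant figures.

I = εσT⁴, so T = (I/εσ)^(1/4) = (3.047×10⁴/(0.664×5.670×10⁻⁸))^(1/4) = 948 K.

T ≈ 948 K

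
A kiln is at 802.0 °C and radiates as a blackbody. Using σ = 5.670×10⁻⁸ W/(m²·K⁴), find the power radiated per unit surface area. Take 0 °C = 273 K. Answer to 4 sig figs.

I ≈ 7.572×10⁴ W/m²

T = 802.0 °C + 273 = 1075.0 K.
Stefan–Boltzmann: I = σT⁴ = 5.670×10⁻⁸ × (1075.0)⁴ = 7.572×10⁴ W/m².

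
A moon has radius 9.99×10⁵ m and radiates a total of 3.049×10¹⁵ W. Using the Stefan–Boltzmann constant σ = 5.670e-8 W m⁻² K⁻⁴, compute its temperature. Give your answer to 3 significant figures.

T ≈ 256 K

Surface area A = 4πR² = 4π(9.99×10⁵ m)² = 1.25413×10¹³ m².
P = σAT⁴ ⇒ T = (P/(σA))^(1/4) = (3.049×10¹⁵/(5.670×10⁻⁸×1.25413×10¹³))^(1/4) = 256 K.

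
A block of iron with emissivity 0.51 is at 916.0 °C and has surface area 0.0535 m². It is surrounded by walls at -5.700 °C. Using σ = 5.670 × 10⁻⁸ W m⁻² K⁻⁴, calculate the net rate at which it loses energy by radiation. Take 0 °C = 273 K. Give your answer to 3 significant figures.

T = 916.0 °C + 273 = 1189.0 K.
Surroundings: T = -5.700 °C + 273 = 267.300 K.
Area A = 0.0535 m².
Net radiated power P_net = εσA(T⁴ − T₀⁴) = 0.51×5.670×10⁻⁸×0.0535×(1189.0⁴ − 267.300⁴).
T⁴ − T₀⁴ = 1.99861×10¹² − 5.10500×10⁹ = 1.99350×10¹² K⁴, so P_net = 3.08×10³ W.

Net loss ≈ 3.08×10³ W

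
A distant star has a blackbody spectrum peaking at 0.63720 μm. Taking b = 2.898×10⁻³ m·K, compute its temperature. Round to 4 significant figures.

Wien's law gives T = b/λ_max = (2.898×10⁻³ m·K)/(6.3720×10⁻⁷ m) = 4548 K.

T ≈ 4548 K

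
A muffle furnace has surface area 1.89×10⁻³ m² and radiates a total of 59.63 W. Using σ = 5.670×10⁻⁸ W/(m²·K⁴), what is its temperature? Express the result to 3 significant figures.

Area A = 1.89×10⁻³ m².
P = σAT⁴ ⇒ T = (P/(σA))^(1/4) = (59.63/(5.670×10⁻⁸×1.89×10⁻³))^(1/4) = 864 K.

T ≈ 864 K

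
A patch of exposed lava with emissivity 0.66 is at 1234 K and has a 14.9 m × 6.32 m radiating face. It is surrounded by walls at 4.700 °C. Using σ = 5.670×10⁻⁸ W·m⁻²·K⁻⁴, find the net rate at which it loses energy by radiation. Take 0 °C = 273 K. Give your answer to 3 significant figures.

Net loss ≈ 8.15×10⁶ W

Surroundings: T = 4.700 °C + 273 = 277.700 K.
Area A = 14.9 × 6.32 = 94.168 m².
Net radiated power P_net = εσA(T⁴ − T₀⁴) = 0.66×5.670×10⁻⁸×94.168×(1234⁴ − 277.700⁴).
T⁴ − T₀⁴ = 2.31879×10¹² − 5.94708×10⁹ = 2.31284×10¹² K⁴, so P_net = 8.15×10⁶ W.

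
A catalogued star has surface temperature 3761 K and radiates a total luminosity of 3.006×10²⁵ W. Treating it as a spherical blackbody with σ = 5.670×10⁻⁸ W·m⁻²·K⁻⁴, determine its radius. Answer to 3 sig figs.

L = 4πR²σT⁴ ⇒ R = √(L/(4πσT⁴)).
σT⁴ = 1.13448×10⁷ W/m², so R = √(3.006×10²⁵/(4π×1.13448×10⁷)) = 4.59×10⁸ m.

R ≈ 4.59×10⁸ m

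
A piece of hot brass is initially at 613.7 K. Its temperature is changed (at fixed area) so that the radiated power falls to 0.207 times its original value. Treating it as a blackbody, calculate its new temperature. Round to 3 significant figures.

P ∝ T⁴, so T₂/T₁ = (P₂/P₁)^(1/4) = (0.207)^(1/4) = 0.674517.
T₂ = 613.7 × 0.674517 = 414 K.

T₂ ≈ 414 K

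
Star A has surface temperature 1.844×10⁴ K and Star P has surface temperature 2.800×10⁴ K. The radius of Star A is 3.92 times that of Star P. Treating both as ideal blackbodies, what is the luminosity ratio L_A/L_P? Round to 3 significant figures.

L ∝ R²T⁴, so L_A/L_P = (R_A/R_P)²(T_A/T_P)⁴ = (3.92)² × (1.844×10⁴/2.800×10⁴)⁴ = 15.3664 × 0.188110 = 2.89.

L_A/L_P ≈ 2.89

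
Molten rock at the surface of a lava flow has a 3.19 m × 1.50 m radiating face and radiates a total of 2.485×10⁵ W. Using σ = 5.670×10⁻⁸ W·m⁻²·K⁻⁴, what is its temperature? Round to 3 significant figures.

T ≈ 978 K

Area A = 3.19 × 1.50 = 4.785 m².
P = σAT⁴ ⇒ T = (P/(σA))^(1/4) = (2.485×10⁵/(5.670×10⁻⁸×4.785))^(1/4) = 978 K.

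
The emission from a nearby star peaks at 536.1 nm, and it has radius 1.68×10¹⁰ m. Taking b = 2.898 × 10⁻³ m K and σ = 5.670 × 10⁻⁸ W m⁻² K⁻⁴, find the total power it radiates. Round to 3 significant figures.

Wien's law: T = b/λ_max = 2.898×10⁻³/5.361×10⁻⁷ = 5405.71 K.
Surface area A = 4πR² = 4π(1.68×10¹⁰ m)² = 3.54673×10²¹ m².
Then P = σAT⁴ = 5.670×10⁻⁸×3.54673×10²¹×(5405.71)⁴ = 1.72×10²⁹ W.

P ≈ 1.72×10²⁹ W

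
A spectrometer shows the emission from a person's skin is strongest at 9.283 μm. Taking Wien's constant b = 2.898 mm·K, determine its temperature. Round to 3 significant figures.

Wien's law gives T = b/λ_max = (2.898×10⁻³ m·K)/(9.283×10⁻⁶ m) = 312 K.

T ≈ 312 K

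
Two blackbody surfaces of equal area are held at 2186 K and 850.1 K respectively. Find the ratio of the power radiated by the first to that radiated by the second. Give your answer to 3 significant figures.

With equal areas, P₁/P₂ = (T₁/T₂)⁴ = (2186/850.1)⁴ = 43.7.

P₁/P₂ ≈ 43.7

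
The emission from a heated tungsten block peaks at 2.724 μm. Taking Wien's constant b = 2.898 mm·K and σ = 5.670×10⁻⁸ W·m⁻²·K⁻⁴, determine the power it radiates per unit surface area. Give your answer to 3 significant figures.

I ≈ 7.26×10⁴ W/m²

Wien's law: T = b/λ_max = 2.898×10⁻³/2.724×10⁻⁶ = 1063.88 K.
Then I = σT⁴ = 5.670×10⁻⁸×(1063.88)⁴ = 7.26×10⁴ W/m².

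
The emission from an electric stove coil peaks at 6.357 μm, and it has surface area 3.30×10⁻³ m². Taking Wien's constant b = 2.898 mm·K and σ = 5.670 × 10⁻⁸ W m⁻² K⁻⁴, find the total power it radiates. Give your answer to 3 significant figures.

P ≈ 8.08 W

Wien's law: T = b/λ_max = 2.898×10⁻³/6.357×10⁻⁶ = 455.875 K.
Area A = 3.30×10⁻³ m².
Then P = σAT⁴ = 5.670×10⁻⁸×3.30×10⁻³×(455.875)⁴ = 8.08 W.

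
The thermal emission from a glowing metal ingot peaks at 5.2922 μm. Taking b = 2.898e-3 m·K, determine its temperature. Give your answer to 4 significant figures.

T ≈ 547.6 K

Wien's law gives T = b/λ_max = (2.898×10⁻³ m·K)/(5.2922×10⁻⁶ m) = 547.6 K.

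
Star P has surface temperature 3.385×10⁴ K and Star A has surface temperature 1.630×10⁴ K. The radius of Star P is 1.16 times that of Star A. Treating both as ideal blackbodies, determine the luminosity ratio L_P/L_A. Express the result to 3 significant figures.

L ∝ R²T⁴, so L_P/L_A = (R_P/R_A)²(T_P/T_A)⁴ = (1.16)² × (3.385×10⁴/1.630×10⁴)⁴ = 1.3456 × 18.5988 = 25.0.

L_P/L_A ≈ 25.0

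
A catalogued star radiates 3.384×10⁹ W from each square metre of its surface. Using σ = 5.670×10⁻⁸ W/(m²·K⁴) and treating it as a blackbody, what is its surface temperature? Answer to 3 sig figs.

T ≈ 1.56×10⁴ K

I = σT⁴, so T = (I/σ)^(1/4) = (3.384×10⁹/(5.670×10⁻⁸))^(1/4) = 1.56×10⁴ K.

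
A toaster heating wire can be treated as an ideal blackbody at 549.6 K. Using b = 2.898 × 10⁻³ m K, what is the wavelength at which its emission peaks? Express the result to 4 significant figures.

λ_max ≈ 5.273 μm

Wien's displacement law: λ_max = b/T = (2.898×10⁻³ m·K)/(549.6 K) = 5.2729×10⁻⁶ m.
That is 5.273 μm, in the infrared range.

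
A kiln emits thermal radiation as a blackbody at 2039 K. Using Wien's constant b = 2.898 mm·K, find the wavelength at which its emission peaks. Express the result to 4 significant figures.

λ_max ≈ 1.421 μm

Wien's displacement law: λ_max = b/T = (2.898×10⁻³ m·K)/(2039 K) = 1.4213×10⁻⁶ m.
That is 1.421 μm, in the infrared range.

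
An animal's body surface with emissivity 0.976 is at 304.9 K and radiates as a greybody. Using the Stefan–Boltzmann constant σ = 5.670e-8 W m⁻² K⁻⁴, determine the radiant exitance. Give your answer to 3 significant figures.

Stefan–Boltzmann: I = εσT⁴ = 0.976 × 5.670×10⁻⁸ × (304.9)⁴ = 478 W/m².

I ≈ 478 W/m²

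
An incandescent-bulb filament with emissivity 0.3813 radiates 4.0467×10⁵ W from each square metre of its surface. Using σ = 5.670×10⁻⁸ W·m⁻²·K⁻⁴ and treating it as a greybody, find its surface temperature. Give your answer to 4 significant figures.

I = εσT⁴, so T = (I/εσ)^(1/4) = (4.0467×10⁵/(0.3813×5.670×10⁻⁸))^(1/4) = 2080 K.

T ≈ 2080 K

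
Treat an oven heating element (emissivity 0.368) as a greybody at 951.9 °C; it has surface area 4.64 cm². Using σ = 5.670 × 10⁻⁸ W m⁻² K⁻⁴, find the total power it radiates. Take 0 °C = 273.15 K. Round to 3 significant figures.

P ≈ 21.8 W

T = 951.9 °C + 273.15 = 1225.05 K.
Area A = 4.64 cm² = 4.64×10⁻⁴ m².
P = εσAT⁴ = 0.368 × 5.670×10⁻⁸ × 4.64×10⁻⁴ × (1225.05)⁴ = 21.8 W.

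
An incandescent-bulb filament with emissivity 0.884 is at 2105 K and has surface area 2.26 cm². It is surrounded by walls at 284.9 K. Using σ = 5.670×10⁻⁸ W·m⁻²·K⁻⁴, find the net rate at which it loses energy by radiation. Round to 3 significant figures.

Net loss ≈ 222 W

Area A = 2.26 cm² = 2.26×10⁻⁴ m².
Net radiated power P_net = εσA(T⁴ − T₀⁴) = 0.884×5.670×10⁻⁸×2.26×10⁻⁴×(2105⁴ − 284.9⁴).
T⁴ − T₀⁴ = 1.96340×10¹³ − 6.58825×10⁹ = 1.96274×10¹³ K⁴, so P_net = 222 W.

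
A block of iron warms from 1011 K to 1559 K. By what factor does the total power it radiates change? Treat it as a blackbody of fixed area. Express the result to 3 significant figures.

P ∝ T⁴, so P₂/P₁ = (T₂/T₁)⁴ = (1559/1011)⁴ = (1.54204)⁴ = 5.65.

P₂/P₁ ≈ 5.65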